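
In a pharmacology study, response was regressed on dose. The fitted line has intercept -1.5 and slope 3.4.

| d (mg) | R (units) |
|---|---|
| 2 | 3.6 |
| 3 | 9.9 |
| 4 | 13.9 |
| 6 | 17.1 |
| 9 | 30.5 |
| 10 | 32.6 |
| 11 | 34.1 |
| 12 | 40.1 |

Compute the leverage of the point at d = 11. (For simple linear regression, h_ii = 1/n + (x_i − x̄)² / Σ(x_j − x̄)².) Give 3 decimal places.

h = 0.268

d̄ = (2 + 3 + 4 + 6 + 9 + 10 + 11 + 12)/8 = 7.125
Σ(d − d̄)² = 26.2656 + 17.0156 + 9.76562 + 1.26562 + 3.51562 + 8.26562 + 15.0156 + 23.7656 = 104.875
h = 1/8 + (3.875)²/104.875 = 0.125 + 0.143176 = 0.268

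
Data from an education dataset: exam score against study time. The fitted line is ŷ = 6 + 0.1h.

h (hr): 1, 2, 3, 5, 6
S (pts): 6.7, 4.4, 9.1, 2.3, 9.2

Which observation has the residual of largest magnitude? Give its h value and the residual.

h=1: ŷ = 6 + 0.1·1 = 6.1; r = 6.7 − 6.1 = 0.6
h=2: ŷ = 6 + 0.1·2 = 6.2; r = 4.4 − 6.2 = -1.8
h=3: ŷ = 6 + 0.1·3 = 6.3; r = 9.1 − 6.3 = 2.8
h=5: ŷ = 6 + 0.1·5 = 6.5; r = 2.3 − 6.5 = -4.2
h=6: ŷ = 6 + 0.1·6 = 6.6; r = 9.2 − 6.6 = 2.6
Largest |r| is 4.2 at h = 5, residual -4.2.

h = 5, r = -4.2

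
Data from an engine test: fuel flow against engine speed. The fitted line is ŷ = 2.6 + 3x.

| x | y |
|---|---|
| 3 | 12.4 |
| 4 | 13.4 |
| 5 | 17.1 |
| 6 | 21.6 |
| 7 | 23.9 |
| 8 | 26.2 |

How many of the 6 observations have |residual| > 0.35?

x=3: ŷ = 2.6 + 3·3 = 11.6; e = 12.4 − 11.6 = 0.8
x=4: ŷ = 2.6 + 3·4 = 14.6; e = 13.4 − 14.6 = -1.2
x=5: ŷ = 2.6 + 3·5 = 17.6; e = 17.1 − 17.6 = -0.5
x=6: ŷ = 2.6 + 3·6 = 20.6; e = 21.6 − 20.6 = 1
x=7: ŷ = 2.6 + 3·7 = 23.6; e = 23.9 − 23.6 = 0.3
x=8: ŷ = 2.6 + 3·8 = 26.6; e = 26.2 − 26.6 = -0.4
|e| > 0.35: x=3 (|e|=0.8), x=4 (|e|=1.2), x=5 (|e|=0.5), x=6 (|e|=1), x=8 (|e|=0.4) → 5

5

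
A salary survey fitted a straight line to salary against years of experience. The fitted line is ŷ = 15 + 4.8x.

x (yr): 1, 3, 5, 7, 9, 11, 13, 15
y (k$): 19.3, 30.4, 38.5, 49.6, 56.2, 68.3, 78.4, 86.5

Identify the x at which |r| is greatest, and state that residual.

x = 9, r = -2

x=1: ŷ = 15 + 4.8·1 = 19.8; r = 19.3 − 19.8 = -0.5
x=3: ŷ = 15 + 4.8·3 = 29.4; r = 30.4 − 29.4 = 1
x=5: ŷ = 15 + 4.8·5 = 39; r = 38.5 − 39 = -0.5
x=7: ŷ = 15 + 4.8·7 = 48.6; r = 49.6 − 48.6 = 1
x=9: ŷ = 15 + 4.8·9 = 58.2; r = 56.2 − 58.2 = -2
x=11: ŷ = 15 + 4.8·11 = 67.8; r = 68.3 − 67.8 = 0.5
x=13: ŷ = 15 + 4.8·13 = 77.4; r = 78.4 − 77.4 = 1
x=15: ŷ = 15 + 4.8·15 = 87; r = 86.5 − 87 = -0.5
Largest |r| is 2 at x = 9, residual -2.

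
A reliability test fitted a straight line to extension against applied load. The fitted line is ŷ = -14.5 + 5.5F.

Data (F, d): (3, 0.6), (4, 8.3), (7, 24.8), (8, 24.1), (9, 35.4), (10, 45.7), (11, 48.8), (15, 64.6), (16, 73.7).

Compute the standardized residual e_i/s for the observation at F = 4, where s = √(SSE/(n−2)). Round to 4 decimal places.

F=3: ŷ = -14.5 + 5.5·3 = 2; e = 0.6 − 2 = -1.4
F=4: ŷ = -14.5 + 5.5·4 = 7.5; e = 8.3 − 7.5 = 0.8
F=7: ŷ = -14.5 + 5.5·7 = 24; e = 24.8 − 24 = 0.8
F=8: ŷ = -14.5 + 5.5·8 = 29.5; e = 24.1 − 29.5 = -5.4
F=9: ŷ = -14.5 + 5.5·9 = 35; e = 35.4 − 35 = 0.4
F=10: ŷ = -14.5 + 5.5·10 = 40.5; e = 45.7 − 40.5 = 5.2
F=11: ŷ = -14.5 + 5.5·11 = 46; e = 48.8 − 46 = 2.8
F=15: ŷ = -14.5 + 5.5·15 = 68; e = 64.6 − 68 = -3.4
F=16: ŷ = -14.5 + 5.5·16 = 73.5; e = 73.7 − 73.5 = 0.2
SSE = 1.96 + 0.64 + 0.64 + 29.16 + 0.16 + 27.04 + 7.84 + 11.56 + 0.04 = 79.04
s = √(79.04/7) = 3.36027
e/s = 0.8 / 3.36027 = 0.2381

0.2381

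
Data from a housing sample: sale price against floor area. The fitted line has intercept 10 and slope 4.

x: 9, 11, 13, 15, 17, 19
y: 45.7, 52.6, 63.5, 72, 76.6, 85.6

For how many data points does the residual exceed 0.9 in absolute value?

x=9: ŷ = 10 + 4·9 = 46; r = 45.7 − 46 = -0.3
x=11: ŷ = 10 + 4·11 = 54; r = 52.6 − 54 = -1.4
x=13: ŷ = 10 + 4·13 = 62; r = 63.5 − 62 = 1.5
x=15: ŷ = 10 + 4·15 = 70; r = 72 − 70 = 2
x=17: ŷ = 10 + 4·17 = 78; r = 76.6 − 78 = -1.4
x=19: ŷ = 10 + 4·19 = 86; r = 85.6 − 86 = -0.4
|r| > 0.9: x=11 (|r|=1.4), x=13 (|r|=1.5), x=15 (|r|=2), x=17 (|r|=1.4) → 4

4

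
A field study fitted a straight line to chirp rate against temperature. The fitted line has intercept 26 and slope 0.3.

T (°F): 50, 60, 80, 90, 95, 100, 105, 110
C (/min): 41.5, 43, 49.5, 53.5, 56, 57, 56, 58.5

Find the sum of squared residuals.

SSE = 7.5

T=50: ŷ = 26 + 0.3·50 = 41; e = 41.5 − 41 = 0.5
T=60: ŷ = 26 + 0.3·60 = 44; e = 43 − 44 = -1
T=80: ŷ = 26 + 0.3·80 = 50; e = 49.5 − 50 = -0.5
T=90: ŷ = 26 + 0.3·90 = 53; e = 53.5 − 53 = 0.5
T=95: ŷ = 26 + 0.3·95 = 54.5; e = 56 − 54.5 = 1.5
T=100: ŷ = 26 + 0.3·100 = 56; e = 57 − 56 = 1
T=105: ŷ = 26 + 0.3·105 = 57.5; e = 56 − 57.5 = -1.5
T=110: ŷ = 26 + 0.3·110 = 59; e = 58.5 − 59 = -0.5
SSE = 0.25 + 1 + 0.25 + 0.25 + 2.25 + 1 + 2.25 + 0.25 = 7.5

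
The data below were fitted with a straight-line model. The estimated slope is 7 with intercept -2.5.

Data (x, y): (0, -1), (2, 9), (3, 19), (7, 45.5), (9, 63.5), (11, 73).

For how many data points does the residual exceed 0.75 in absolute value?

5

x=0: ŷ = -2.5 + 7·0 = -2.5; r = -1 − (-2.5) = 1.5
x=2: ŷ = -2.5 + 7·2 = 11.5; r = 9 − 11.5 = -2.5
x=3: ŷ = -2.5 + 7·3 = 18.5; r = 19 − 18.5 = 0.5
x=7: ŷ = -2.5 + 7·7 = 46.5; r = 45.5 − 46.5 = -1
x=9: ŷ = -2.5 + 7·9 = 60.5; r = 63.5 − 60.5 = 3
x=11: ŷ = -2.5 + 7·11 = 74.5; r = 73 − 74.5 = -1.5
|r| > 0.75: x=0 (|r|=1.5), x=2 (|r|=2.5), x=7 (|r|=1), x=9 (|r|=3), x=11 (|r|=1.5) → 5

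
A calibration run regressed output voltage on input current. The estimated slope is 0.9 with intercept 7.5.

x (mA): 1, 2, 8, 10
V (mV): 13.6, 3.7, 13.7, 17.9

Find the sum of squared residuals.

x=1: V̂ = 7.5 + 0.9·1 = 8.4; r = 13.6 − 8.4 = 5.2
x=2: V̂ = 7.5 + 0.9·2 = 9.3; r = 3.7 − 9.3 = -5.6
x=8: V̂ = 7.5 + 0.9·8 = 14.7; r = 13.7 − 14.7 = -1
x=10: V̂ = 7.5 + 0.9·10 = 16.5; r = 17.9 − 16.5 = 1.4
SSE = 27.04 + 31.36 + 1 + 1.96 = 61.36

SSE = 61.36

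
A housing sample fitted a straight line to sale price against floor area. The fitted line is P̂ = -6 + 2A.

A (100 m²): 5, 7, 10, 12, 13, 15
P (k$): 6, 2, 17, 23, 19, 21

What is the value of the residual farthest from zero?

A=5: P̂ = -6 + 2·5 = 4; r = 6 − 4 = 2
A=7: P̂ = -6 + 2·7 = 8; r = 2 − 8 = -6
A=10: P̂ = -6 + 2·10 = 14; r = 17 − 14 = 3
A=12: P̂ = -6 + 2·12 = 18; r = 23 − 18 = 5
A=13: P̂ = -6 + 2·13 = 20; r = 19 − 20 = -1
A=15: P̂ = -6 + 2·15 = 24; r = 21 − 24 = -3
Largest |r| is 6 at A = 7, residual -6.

r = -6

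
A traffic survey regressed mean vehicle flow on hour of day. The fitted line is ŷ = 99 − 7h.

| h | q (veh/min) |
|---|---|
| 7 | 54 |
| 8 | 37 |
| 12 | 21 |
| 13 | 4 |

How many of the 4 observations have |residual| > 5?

2

h=7: ŷ = 99 − 7·7 = 50; r = 54 − 50 = 4
h=8: ŷ = 99 − 7·8 = 43; r = 37 − 43 = -6
h=12: ŷ = 99 − 7·12 = 15; r = 21 − 15 = 6
h=13: ŷ = 99 − 7·13 = 8; r = 4 − 8 = -4
|r| > 5: h=8 (|r|=6), h=12 (|r|=6) → 2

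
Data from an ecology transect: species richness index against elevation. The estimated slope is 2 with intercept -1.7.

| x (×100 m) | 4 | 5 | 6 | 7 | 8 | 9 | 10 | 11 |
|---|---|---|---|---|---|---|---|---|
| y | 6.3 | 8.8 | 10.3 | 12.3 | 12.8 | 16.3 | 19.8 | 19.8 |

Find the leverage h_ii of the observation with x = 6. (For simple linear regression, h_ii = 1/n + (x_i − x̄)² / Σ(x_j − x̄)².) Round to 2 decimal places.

h = 0.18

x̄ = (4 + 5 + 6 + 7 + 8 + 9 + 10 + 11)/8 = 7.5
Σ(x − x̄)² = 12.25 + 6.25 + 2.25 + 0.25 + 0.25 + 2.25 + 6.25 + 12.25 = 42
h = 1/8 + (-1.5)²/42 = 0.125 + 0.0535714 = 0.18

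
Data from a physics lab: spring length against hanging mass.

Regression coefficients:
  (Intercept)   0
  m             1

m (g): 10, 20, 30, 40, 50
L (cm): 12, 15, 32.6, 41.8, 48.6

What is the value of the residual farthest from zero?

e = -5

m=10: L̂ = 10 = 10; e = 12 − 10 = 2
m=20: L̂ = 20 = 20; e = 15 − 20 = -5
m=30: L̂ = 30 = 30; e = 32.6 − 30 = 2.6
m=40: L̂ = 40 = 40; e = 41.8 − 40 = 1.8
m=50: L̂ = 50 = 50; e = 48.6 − 50 = -1.4
Largest |e| is 5 at m = 20, residual -5.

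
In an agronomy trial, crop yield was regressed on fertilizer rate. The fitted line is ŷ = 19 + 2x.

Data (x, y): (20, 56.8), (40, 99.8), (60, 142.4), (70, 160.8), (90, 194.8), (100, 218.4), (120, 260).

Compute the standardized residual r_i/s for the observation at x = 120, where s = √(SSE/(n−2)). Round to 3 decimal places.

0.357

x=20: ŷ = 19 + 2·20 = 59; r = 56.8 − 59 = -2.2
x=40: ŷ = 19 + 2·40 = 99; r = 99.8 − 99 = 0.8
x=60: ŷ = 19 + 2·60 = 139; r = 142.4 − 139 = 3.4
x=70: ŷ = 19 + 2·70 = 159; r = 160.8 − 159 = 1.8
x=90: ŷ = 19 + 2·90 = 199; r = 194.8 − 199 = -4.2
x=100: ŷ = 19 + 2·100 = 219; r = 218.4 − 219 = -0.6
x=120: ŷ = 19 + 2·120 = 259; r = 260 − 259 = 1
SSE = 4.84 + 0.64 + 11.56 + 3.24 + 17.64 + 0.36 + 1 = 39.28
s = √(39.28/5) = 2.80286
r/s = 1 / 2.80286 = 0.357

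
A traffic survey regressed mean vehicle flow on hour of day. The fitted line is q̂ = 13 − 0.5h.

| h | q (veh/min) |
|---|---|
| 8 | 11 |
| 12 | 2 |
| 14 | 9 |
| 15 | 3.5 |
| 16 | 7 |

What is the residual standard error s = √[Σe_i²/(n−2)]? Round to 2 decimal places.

s = 3.92

h=8: q̂ = 13 − 0.5·8 = 9; e = 11 − 9 = 2
h=12: q̂ = 13 − 0.5·12 = 7; e = 2 − 7 = -5
h=14: q̂ = 13 − 0.5·14 = 6; e = 9 − 6 = 3
h=15: q̂ = 13 − 0.5·15 = 5.5; e = 3.5 − 5.5 = -2
h=16: q̂ = 13 − 0.5·16 = 5; e = 7 − 5 = 2
SSE = 4 + 25 + 9 + 4 + 4 = 46
s = √(46/3) = √15.3333 ≈ 3.92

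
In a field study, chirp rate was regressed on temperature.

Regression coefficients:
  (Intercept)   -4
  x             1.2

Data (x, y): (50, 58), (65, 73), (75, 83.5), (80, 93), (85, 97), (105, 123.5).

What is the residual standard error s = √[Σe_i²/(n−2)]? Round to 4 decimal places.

x=50: ŷ = -4 + 1.2·50 = 56; e = 58 − 56 = 2
x=65: ŷ = -4 + 1.2·65 = 74; e = 73 − 74 = -1
x=75: ŷ = -4 + 1.2·75 = 86; e = 83.5 − 86 = -2.5
x=80: ŷ = -4 + 1.2·80 = 92; e = 93 − 92 = 1
x=85: ŷ = -4 + 1.2·85 = 98; e = 97 − 98 = -1
x=105: ŷ = -4 + 1.2·105 = 122; e = 123.5 − 122 = 1.5
SSE = 4 + 1 + 6.25 + 1 + 1 + 2.25 = 15.5
s = √(15.5/4) = √3.875 ≈ 1.9685

s = 1.9685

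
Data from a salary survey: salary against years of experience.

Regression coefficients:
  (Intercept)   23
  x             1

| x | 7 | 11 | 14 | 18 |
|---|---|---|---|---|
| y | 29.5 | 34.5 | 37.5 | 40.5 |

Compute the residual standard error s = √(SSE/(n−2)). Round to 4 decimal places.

x=7: ŷ = 23 + 7 = 30; r = 29.5 − 30 = -0.5
x=11: ŷ = 23 + 11 = 34; r = 34.5 − 34 = 0.5
x=14: ŷ = 23 + 14 = 37; r = 37.5 − 37 = 0.5
x=18: ŷ = 23 + 18 = 41; r = 40.5 − 41 = -0.5
SSE = 0.25 + 0.25 + 0.25 + 0.25 = 1
s = √(1/2) = √0.5 ≈ 0.7071

s = 0.7071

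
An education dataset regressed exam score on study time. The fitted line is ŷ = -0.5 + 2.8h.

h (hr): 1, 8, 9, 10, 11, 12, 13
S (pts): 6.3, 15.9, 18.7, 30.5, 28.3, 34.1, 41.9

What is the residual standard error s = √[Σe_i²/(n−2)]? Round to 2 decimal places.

s = 5.25

h=1: ŷ = -0.5 + 2.8·1 = 2.3; e = 6.3 − 2.3 = 4
h=8: ŷ = -0.5 + 2.8·8 = 21.9; e = 15.9 − 21.9 = -6
h=9: ŷ = -0.5 + 2.8·9 = 24.7; e = 18.7 − 24.7 = -6
h=10: ŷ = -0.5 + 2.8·10 = 27.5; e = 30.5 − 27.5 = 3
h=11: ŷ = -0.5 + 2.8·11 = 30.3; e = 28.3 − 30.3 = -2
h=12: ŷ = -0.5 + 2.8·12 = 33.1; e = 34.1 − 33.1 = 1
h=13: ŷ = -0.5 + 2.8·13 = 35.9; e = 41.9 − 35.9 = 6
SSE = 16 + 36 + 36 + 9 + 4 + 1 + 36 = 138
s = √(138/5) = √27.6 ≈ 5.25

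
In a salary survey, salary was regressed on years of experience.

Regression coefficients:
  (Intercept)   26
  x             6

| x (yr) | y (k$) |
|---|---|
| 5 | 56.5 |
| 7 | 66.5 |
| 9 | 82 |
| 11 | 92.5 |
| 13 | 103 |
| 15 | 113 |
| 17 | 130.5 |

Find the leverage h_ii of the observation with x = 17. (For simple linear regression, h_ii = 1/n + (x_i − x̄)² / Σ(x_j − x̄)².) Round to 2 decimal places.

h = 0.46

x̄ = (5 + 7 + 9 + 11 + 13 + 15 + 17)/7 = 11
Σ(x − x̄)² = 36 + 16 + 4 + 0 + 4 + 16 + 36 = 112
h = 1/7 + (6)²/112 = 0.142857 + 0.321429 = 0.46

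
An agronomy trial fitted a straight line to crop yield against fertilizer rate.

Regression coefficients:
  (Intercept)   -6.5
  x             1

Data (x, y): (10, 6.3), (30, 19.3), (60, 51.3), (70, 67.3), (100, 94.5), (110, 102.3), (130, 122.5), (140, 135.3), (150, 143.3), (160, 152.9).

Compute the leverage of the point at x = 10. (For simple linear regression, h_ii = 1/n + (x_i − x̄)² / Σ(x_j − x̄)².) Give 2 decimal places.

x̄ = (10 + 30 + 60 + 70 + 100 + 110 + 130 + 140 + 150 + 160)/10 = 96
Σ(x − x̄)² = 7396 + 4356 + 1296 + 676 + 16 + 196 + 1156 + 1936 + 2916 + 4096 = 24040
h = 1/10 + (-86)²/24040 = 0.1 + 0.307654 = 0.41

h = 0.41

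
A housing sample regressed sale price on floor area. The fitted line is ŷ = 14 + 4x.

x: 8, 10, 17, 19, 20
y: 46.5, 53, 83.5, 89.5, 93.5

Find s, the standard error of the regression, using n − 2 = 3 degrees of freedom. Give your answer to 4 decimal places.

x=8: ŷ = 14 + 4·8 = 46; r = 46.5 − 46 = 0.5
x=10: ŷ = 14 + 4·10 = 54; r = 53 − 54 = -1
x=17: ŷ = 14 + 4·17 = 82; r = 83.5 − 82 = 1.5
x=19: ŷ = 14 + 4·19 = 90; r = 89.5 − 90 = -0.5
x=20: ŷ = 14 + 4·20 = 94; r = 93.5 − 94 = -0.5
SSE = 0.25 + 1 + 2.25 + 0.25 + 0.25 = 4
s = √(4/3) = √1.33333 ≈ 1.1547

s = 1.1547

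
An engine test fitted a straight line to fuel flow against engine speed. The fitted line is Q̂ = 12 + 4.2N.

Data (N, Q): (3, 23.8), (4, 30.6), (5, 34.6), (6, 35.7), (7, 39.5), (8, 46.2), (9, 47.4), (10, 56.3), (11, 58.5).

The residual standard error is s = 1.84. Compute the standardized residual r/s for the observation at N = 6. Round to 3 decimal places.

Q̂ = 12 + 4.2·6 = 37.2
r = 35.7 − 37.2 = -1.5
r/s = -1.5 / 1.84 = -0.815

-0.815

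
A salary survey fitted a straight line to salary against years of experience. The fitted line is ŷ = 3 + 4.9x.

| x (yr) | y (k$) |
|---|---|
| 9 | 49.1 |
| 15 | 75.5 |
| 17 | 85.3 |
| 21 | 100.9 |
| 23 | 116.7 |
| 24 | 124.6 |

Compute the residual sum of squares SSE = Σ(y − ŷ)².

x=9: ŷ = 3 + 4.9·9 = 47.1; e = 49.1 − 47.1 = 2
x=15: ŷ = 3 + 4.9·15 = 76.5; e = 75.5 − 76.5 = -1
x=17: ŷ = 3 + 4.9·17 = 86.3; e = 85.3 − 86.3 = -1
x=21: ŷ = 3 + 4.9·21 = 105.9; e = 100.9 − 105.9 = -5
x=23: ŷ = 3 + 4.9·23 = 115.7; e = 116.7 − 115.7 = 1
x=24: ŷ = 3 + 4.9·24 = 120.6; e = 124.6 − 120.6 = 4
SSE = 4 + 1 + 1 + 25 + 1 + 16 = 48

SSE = 48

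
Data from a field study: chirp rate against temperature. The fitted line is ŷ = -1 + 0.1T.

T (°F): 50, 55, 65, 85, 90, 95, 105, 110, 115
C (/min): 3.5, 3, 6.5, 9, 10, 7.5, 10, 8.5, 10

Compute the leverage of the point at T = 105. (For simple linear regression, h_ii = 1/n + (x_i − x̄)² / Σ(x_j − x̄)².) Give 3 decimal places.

h = 0.194

T̄ = (50 + 55 + 65 + 85 + 90 + 95 + 105 + 110 + 115)/9 = 85.5556
Σ(T − T̄)² = 1264.2 + 933.642 + 422.531 + 0.308642 + 19.7531 + 89.1975 + 378.086 + 597.531 + 866.975 = 4572.22
h = 1/9 + (19.4444)²/4572.22 = 0.111111 + 0.082692 = 0.194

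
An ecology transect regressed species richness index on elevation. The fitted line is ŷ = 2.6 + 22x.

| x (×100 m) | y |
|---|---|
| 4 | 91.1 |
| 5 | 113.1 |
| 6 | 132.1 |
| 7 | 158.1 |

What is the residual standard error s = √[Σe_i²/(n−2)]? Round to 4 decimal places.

x=4: ŷ = 2.6 + 22·4 = 90.6; e = 91.1 − 90.6 = 0.5
x=5: ŷ = 2.6 + 22·5 = 112.6; e = 113.1 − 112.6 = 0.5
x=6: ŷ = 2.6 + 22·6 = 134.6; e = 132.1 − 134.6 = -2.5
x=7: ŷ = 2.6 + 22·7 = 156.6; e = 158.1 − 156.6 = 1.5
SSE = 0.25 + 0.25 + 6.25 + 2.25 = 9
s = √(9/2) = √4.5 ≈ 2.1213

s = 2.1213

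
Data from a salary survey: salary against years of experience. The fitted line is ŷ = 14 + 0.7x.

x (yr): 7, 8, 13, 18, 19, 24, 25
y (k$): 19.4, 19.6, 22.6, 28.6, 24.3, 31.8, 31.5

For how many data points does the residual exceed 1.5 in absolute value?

2

x=7: ŷ = 14 + 0.7·7 = 18.9; e = 19.4 − 18.9 = 0.5
x=8: ŷ = 14 + 0.7·8 = 19.6; e = 19.6 − 19.6 = 0
x=13: ŷ = 14 + 0.7·13 = 23.1; e = 22.6 − 23.1 = -0.5
x=18: ŷ = 14 + 0.7·18 = 26.6; e = 28.6 − 26.6 = 2
x=19: ŷ = 14 + 0.7·19 = 27.3; e = 24.3 − 27.3 = -3
x=24: ŷ = 14 + 0.7·24 = 30.8; e = 31.8 − 30.8 = 1
x=25: ŷ = 14 + 0.7·25 = 31.5; e = 31.5 − 31.5 = 0
|e| > 1.5: x=18 (|e|=2), x=19 (|e|=3) → 2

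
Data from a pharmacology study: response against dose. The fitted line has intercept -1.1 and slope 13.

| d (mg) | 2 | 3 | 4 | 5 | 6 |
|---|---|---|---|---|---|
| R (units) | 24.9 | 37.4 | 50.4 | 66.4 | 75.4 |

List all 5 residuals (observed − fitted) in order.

d=2: R̂ = -1.1 + 13·2 = 24.9; e = 24.9 − 24.9 = 0
d=3: R̂ = -1.1 + 13·3 = 37.9; e = 37.4 − 37.9 = -0.5
d=4: R̂ = -1.1 + 13·4 = 50.9; e = 50.4 − 50.9 = -0.5
d=5: R̂ = -1.1 + 13·5 = 63.9; e = 66.4 − 63.9 = 2.5
d=6: R̂ = -1.1 + 13·6 = 76.9; e = 75.4 − 76.9 = -1.5

0, -0.5, -0.5, 2.5, -1.5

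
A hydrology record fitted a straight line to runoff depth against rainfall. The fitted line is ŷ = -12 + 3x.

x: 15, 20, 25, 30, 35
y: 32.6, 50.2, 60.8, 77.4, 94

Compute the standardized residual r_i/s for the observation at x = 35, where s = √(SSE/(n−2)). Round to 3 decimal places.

x=15: ŷ = -12 + 3·15 = 33; r = 32.6 − 33 = -0.4
x=20: ŷ = -12 + 3·20 = 48; r = 50.2 − 48 = 2.2
x=25: ŷ = -12 + 3·25 = 63; r = 60.8 − 63 = -2.2
x=30: ŷ = -12 + 3·30 = 78; r = 77.4 − 78 = -0.6
x=35: ŷ = -12 + 3·35 = 93; r = 94 − 93 = 1
SSE = 0.16 + 4.84 + 4.84 + 0.36 + 1 = 11.2
s = √(11.2/3) = 1.93218
r/s = 1 / 1.93218 = 0.518

0.518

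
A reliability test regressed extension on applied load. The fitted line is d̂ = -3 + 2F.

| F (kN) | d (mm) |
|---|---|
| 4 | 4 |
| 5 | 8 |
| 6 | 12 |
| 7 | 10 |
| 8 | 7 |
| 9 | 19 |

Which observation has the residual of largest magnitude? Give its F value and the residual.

F=4: d̂ = -3 + 2·4 = 5; r = 4 − 5 = -1
F=5: d̂ = -3 + 2·5 = 7; r = 8 − 7 = 1
F=6: d̂ = -3 + 2·6 = 9; r = 12 − 9 = 3
F=7: d̂ = -3 + 2·7 = 11; r = 10 − 11 = -1
F=8: d̂ = -3 + 2·8 = 13; r = 7 − 13 = -6
F=9: d̂ = -3 + 2·9 = 15; r = 19 − 15 = 4
Largest |r| is 6 at F = 8, residual -6.

F = 8, r = -6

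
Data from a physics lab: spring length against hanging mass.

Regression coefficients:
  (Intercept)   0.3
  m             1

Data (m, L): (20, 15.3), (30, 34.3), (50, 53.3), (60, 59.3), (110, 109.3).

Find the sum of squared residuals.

SSE = 52

m=20: L̂ = 0.3 + 20 = 20.3; e = 15.3 − 20.3 = -5
m=30: L̂ = 0.3 + 30 = 30.3; e = 34.3 − 30.3 = 4
m=50: L̂ = 0.3 + 50 = 50.3; e = 53.3 − 50.3 = 3
m=60: L̂ = 0.3 + 60 = 60.3; e = 59.3 − 60.3 = -1
m=110: L̂ = 0.3 + 110 = 110.3; e = 109.3 − 110.3 = -1
SSE = 25 + 16 + 9 + 1 + 1 = 52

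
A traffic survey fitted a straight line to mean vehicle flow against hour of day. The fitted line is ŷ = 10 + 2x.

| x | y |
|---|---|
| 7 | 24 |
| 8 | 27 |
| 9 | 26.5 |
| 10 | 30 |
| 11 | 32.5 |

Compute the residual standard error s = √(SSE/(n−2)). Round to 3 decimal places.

x=7: ŷ = 10 + 2·7 = 24; e = 24 − 24 = 0
x=8: ŷ = 10 + 2·8 = 26; e = 27 − 26 = 1
x=9: ŷ = 10 + 2·9 = 28; e = 26.5 − 28 = -1.5
x=10: ŷ = 10 + 2·10 = 30; e = 30 − 30 = 0
x=11: ŷ = 10 + 2·11 = 32; e = 32.5 − 32 = 0.5
SSE = 0 + 1 + 2.25 + 0 + 0.25 = 3.5
s = √(3.5/3) = √1.16667 ≈ 1.080

s = 1.080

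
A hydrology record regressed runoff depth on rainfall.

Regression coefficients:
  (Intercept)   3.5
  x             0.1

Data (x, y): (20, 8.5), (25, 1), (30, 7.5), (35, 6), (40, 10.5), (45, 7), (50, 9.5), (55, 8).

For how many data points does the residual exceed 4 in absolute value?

1

x=20: ŷ = 3.5 + 0.1·20 = 5.5; e = 8.5 − 5.5 = 3
x=25: ŷ = 3.5 + 0.1·25 = 6; e = 1 − 6 = -5
x=30: ŷ = 3.5 + 0.1·30 = 6.5; e = 7.5 − 6.5 = 1
x=35: ŷ = 3.5 + 0.1·35 = 7; e = 6 − 7 = -1
x=40: ŷ = 3.5 + 0.1·40 = 7.5; e = 10.5 − 7.5 = 3
x=45: ŷ = 3.5 + 0.1·45 = 8; e = 7 − 8 = -1
x=50: ŷ = 3.5 + 0.1·50 = 8.5; e = 9.5 − 8.5 = 1
x=55: ŷ = 3.5 + 0.1·55 = 9; e = 8 − 9 = -1
|e| > 4: x=25 (|e|=5) → 1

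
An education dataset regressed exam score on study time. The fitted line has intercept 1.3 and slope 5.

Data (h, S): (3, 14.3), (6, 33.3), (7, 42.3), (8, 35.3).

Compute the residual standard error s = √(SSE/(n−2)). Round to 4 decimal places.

h=3: ŷ = 1.3 + 5·3 = 16.3; e = 14.3 − 16.3 = -2
h=6: ŷ = 1.3 + 5·6 = 31.3; e = 33.3 − 31.3 = 2
h=7: ŷ = 1.3 + 5·7 = 36.3; e = 42.3 − 36.3 = 6
h=8: ŷ = 1.3 + 5·8 = 41.3; e = 35.3 − 41.3 = -6
SSE = 4 + 4 + 36 + 36 = 80
s = √(80/2) = √40 ≈ 6.3246

s = 6.3246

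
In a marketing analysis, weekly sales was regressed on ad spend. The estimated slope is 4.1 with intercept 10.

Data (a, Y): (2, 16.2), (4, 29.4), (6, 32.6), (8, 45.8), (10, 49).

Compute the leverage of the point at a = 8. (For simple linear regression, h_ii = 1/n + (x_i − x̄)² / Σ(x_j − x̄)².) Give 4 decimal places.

h = 0.3000

ā = (2 + 4 + 6 + 8 + 10)/5 = 6
Σ(a − ā)² = 16 + 4 + 0 + 4 + 16 = 40
h = 1/5 + (2)²/40 = 0.2 + 0.1 = 0.3000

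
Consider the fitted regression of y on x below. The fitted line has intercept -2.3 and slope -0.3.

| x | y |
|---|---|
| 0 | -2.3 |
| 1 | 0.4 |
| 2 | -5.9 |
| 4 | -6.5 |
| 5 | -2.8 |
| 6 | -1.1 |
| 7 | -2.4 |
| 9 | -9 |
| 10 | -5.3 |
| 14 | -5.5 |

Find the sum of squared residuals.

x=0: ŷ = -2.3 − 0.3·0 = -2.3; r = -2.3 − (-2.3) = 0
x=1: ŷ = -2.3 − 0.3·1 = -2.6; r = 0.4 − (-2.6) = 3
x=2: ŷ = -2.3 − 0.3·2 = -2.9; r = -5.9 − (-2.9) = -3
x=4: ŷ = -2.3 − 0.3·4 = -3.5; r = -6.5 − (-3.5) = -3
x=5: ŷ = -2.3 − 0.3·5 = -3.8; r = -2.8 − (-3.8) = 1
x=6: ŷ = -2.3 − 0.3·6 = -4.1; r = -1.1 − (-4.1) = 3
x=7: ŷ = -2.3 − 0.3·7 = -4.4; r = -2.4 − (-4.4) = 2
x=9: ŷ = -2.3 − 0.3·9 = -5; r = -9 − (-5) = -4
x=10: ŷ = -2.3 − 0.3·10 = -5.3; r = -5.3 − (-5.3) = 0
x=14: ŷ = -2.3 − 0.3·14 = -6.5; r = -5.5 − (-6.5) = 1
SSE = 0 + 9 + 9 + 9 + 1 + 9 + 4 + 16 + 0 + 1 = 58

SSE = 58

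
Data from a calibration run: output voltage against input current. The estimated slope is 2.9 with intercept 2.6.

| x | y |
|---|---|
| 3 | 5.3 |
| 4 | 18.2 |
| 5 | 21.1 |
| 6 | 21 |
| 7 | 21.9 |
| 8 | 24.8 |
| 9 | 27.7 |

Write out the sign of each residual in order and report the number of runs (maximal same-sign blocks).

3 runs

x=3: ŷ = 2.6 + 2.9·3 = 11.3; e = 5.3 − 11.3 = -6
x=4: ŷ = 2.6 + 2.9·4 = 14.2; e = 18.2 − 14.2 = 4
x=5: ŷ = 2.6 + 2.9·5 = 17.1; e = 21.1 − 17.1 = 4
x=6: ŷ = 2.6 + 2.9·6 = 20; e = 21 − 20 = 1
x=7: ŷ = 2.6 + 2.9·7 = 22.9; e = 21.9 − 22.9 = -1
x=8: ŷ = 2.6 + 2.9·8 = 25.8; e = 24.8 − 25.8 = -1
x=9: ŷ = 2.6 + 2.9·9 = 28.7; e = 27.7 − 28.7 = -1
Signs: − + + + − − −
Runs: −×1, +×3, −×3 → 3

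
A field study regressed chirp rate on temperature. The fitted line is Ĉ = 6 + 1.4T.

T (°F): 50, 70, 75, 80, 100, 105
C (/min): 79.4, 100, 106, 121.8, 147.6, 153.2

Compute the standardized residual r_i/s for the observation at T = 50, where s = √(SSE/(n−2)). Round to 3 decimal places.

T=50: Ĉ = 6 + 1.4·50 = 76; r = 79.4 − 76 = 3.4
T=70: Ĉ = 6 + 1.4·70 = 104; r = 100 − 104 = -4
T=75: Ĉ = 6 + 1.4·75 = 111; r = 106 − 111 = -5
T=80: Ĉ = 6 + 1.4·80 = 118; r = 121.8 − 118 = 3.8
T=100: Ĉ = 6 + 1.4·100 = 146; r = 147.6 − 146 = 1.6
T=105: Ĉ = 6 + 1.4·105 = 153; r = 153.2 − 153 = 0.2
SSE = 11.56 + 16 + 25 + 14.44 + 2.56 + 0.04 = 69.6
s = √(69.6/4) = 4.17133
r/s = 3.4 / 4.17133 = 0.815

0.815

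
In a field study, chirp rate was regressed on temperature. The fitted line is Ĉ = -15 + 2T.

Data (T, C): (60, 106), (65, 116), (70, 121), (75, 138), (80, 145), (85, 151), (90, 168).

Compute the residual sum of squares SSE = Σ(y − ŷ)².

T=60: Ĉ = -15 + 2·60 = 105; r = 106 − 105 = 1
T=65: Ĉ = -15 + 2·65 = 115; r = 116 − 115 = 1
T=70: Ĉ = -15 + 2·70 = 125; r = 121 − 125 = -4
T=75: Ĉ = -15 + 2·75 = 135; r = 138 − 135 = 3
T=80: Ĉ = -15 + 2·80 = 145; r = 145 − 145 = 0
T=85: Ĉ = -15 + 2·85 = 155; r = 151 − 155 = -4
T=90: Ĉ = -15 + 2·90 = 165; r = 168 − 165 = 3
SSE = 1 + 1 + 16 + 9 + 0 + 16 + 9 = 52

SSE = 52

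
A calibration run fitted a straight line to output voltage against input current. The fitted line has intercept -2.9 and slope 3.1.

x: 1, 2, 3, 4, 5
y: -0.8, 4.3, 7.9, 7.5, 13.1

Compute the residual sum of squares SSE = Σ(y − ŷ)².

SSE = 8.5

x=1: ŷ = -2.9 + 3.1·1 = 0.2; r = -0.8 − 0.2 = -1
x=2: ŷ = -2.9 + 3.1·2 = 3.3; r = 4.3 − 3.3 = 1
x=3: ŷ = -2.9 + 3.1·3 = 6.4; r = 7.9 − 6.4 = 1.5
x=4: ŷ = -2.9 + 3.1·4 = 9.5; r = 7.5 − 9.5 = -2
x=5: ŷ = -2.9 + 3.1·5 = 12.6; r = 13.1 − 12.6 = 0.5
SSE = 1 + 1 + 2.25 + 4 + 0.25 = 8.5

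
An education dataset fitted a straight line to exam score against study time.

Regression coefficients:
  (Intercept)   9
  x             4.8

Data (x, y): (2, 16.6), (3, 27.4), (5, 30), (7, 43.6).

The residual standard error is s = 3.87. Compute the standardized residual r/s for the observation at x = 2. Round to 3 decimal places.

-0.517

ŷ = 9 + 4.8·2 = 18.6
r = 16.6 − 18.6 = -2
r/s = -2 / 3.87 = -0.517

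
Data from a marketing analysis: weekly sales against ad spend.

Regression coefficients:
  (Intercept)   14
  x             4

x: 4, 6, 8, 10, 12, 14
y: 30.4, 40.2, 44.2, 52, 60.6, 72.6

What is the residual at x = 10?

e = -2

ŷ = 14 + 4·10 = 54
e = 52 − 54 = -2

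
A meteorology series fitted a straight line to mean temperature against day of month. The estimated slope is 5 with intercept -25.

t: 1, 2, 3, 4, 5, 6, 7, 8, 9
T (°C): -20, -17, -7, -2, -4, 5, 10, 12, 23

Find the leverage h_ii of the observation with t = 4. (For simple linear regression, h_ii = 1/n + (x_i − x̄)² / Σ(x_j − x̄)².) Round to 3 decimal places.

h = 0.128

t̄ = (1 + 2 + 3 + 4 + 5 + 6 + 7 + 8 + 9)/9 = 5
Σ(t − t̄)² = 16 + 9 + 4 + 1 + 0 + 1 + 4 + 9 + 16 = 60
h = 1/9 + (-1)²/60 = 0.111111 + 0.0166667 = 0.128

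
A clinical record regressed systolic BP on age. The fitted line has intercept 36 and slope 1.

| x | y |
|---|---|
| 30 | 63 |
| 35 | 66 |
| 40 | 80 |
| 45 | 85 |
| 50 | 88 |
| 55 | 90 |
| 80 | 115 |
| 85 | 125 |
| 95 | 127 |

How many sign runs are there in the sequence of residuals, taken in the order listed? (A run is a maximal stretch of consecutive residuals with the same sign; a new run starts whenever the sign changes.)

5 runs

x=30: ŷ = 36 + 30 = 66; r = 63 − 66 = -3
x=35: ŷ = 36 + 35 = 71; r = 66 − 71 = -5
x=40: ŷ = 36 + 40 = 76; r = 80 − 76 = 4
x=45: ŷ = 36 + 45 = 81; r = 85 − 81 = 4
x=50: ŷ = 36 + 50 = 86; r = 88 − 86 = 2
x=55: ŷ = 36 + 55 = 91; r = 90 − 91 = -1
x=80: ŷ = 36 + 80 = 116; r = 115 − 116 = -1
x=85: ŷ = 36 + 85 = 121; r = 125 − 121 = 4
x=95: ŷ = 36 + 95 = 131; r = 127 − 131 = -4
Signs: − − + + + − − + −
Runs: −×2, +×3, −×2, +×1, −×1 → 5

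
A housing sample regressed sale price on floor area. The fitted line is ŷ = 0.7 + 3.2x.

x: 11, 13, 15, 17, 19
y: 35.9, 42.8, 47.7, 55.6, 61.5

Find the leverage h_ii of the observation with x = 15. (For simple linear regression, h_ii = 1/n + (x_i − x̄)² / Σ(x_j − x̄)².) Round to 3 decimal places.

x̄ = (11 + 13 + 15 + 17 + 19)/5 = 15
Σ(x − x̄)² = 16 + 4 + 0 + 4 + 16 = 40
h = 1/5 + (0)²/40 = 0.2 + 0 = 0.200

h = 0.200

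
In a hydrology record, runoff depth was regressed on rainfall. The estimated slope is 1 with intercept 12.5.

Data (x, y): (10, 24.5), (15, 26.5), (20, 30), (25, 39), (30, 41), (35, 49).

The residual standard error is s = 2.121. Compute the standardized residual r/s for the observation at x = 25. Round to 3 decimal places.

0.707

ŷ = 12.5 + 25 = 37.5
r = 39 − 37.5 = 1.5
r/s = 1.5 / 2.121 = 0.707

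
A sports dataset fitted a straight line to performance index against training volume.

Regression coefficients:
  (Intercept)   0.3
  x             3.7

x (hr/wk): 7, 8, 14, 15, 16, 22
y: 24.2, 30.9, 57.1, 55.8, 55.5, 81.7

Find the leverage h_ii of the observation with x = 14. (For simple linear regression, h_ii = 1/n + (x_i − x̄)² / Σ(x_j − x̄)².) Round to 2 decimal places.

x̄ = (7 + 8 + 14 + 15 + 16 + 22)/6 = 13.6667
Σ(x − x̄)² = 44.4444 + 32.1111 + 0.111111 + 1.77778 + 5.44444 + 69.4444 = 153.333
h = 1/6 + (0.333333)²/153.333 = 0.166667 + 0.000724638 = 0.17

h = 0.17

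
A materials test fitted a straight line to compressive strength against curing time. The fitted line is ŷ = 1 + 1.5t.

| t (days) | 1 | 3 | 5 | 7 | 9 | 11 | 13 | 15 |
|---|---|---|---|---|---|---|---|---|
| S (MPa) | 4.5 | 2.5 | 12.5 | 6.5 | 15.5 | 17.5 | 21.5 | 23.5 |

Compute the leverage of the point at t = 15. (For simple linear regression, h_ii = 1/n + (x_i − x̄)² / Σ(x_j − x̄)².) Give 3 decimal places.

t̄ = (1 + 3 + 5 + 7 + 9 + 11 + 13 + 15)/8 = 8
Σ(t − t̄)² = 49 + 25 + 9 + 1 + 1 + 9 + 25 + 49 = 168
h = 1/8 + (7)²/168 = 0.125 + 0.291667 = 0.417

h = 0.417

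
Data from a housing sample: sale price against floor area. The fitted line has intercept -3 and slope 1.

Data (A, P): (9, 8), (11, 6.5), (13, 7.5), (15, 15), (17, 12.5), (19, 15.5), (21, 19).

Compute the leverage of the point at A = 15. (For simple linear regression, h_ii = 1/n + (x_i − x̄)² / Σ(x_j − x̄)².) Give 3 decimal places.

h = 0.143

Ā = (9 + 11 + 13 + 15 + 17 + 19 + 21)/7 = 15
Σ(A − Ā)² = 36 + 16 + 4 + 0 + 4 + 16 + 36 = 112
h = 1/7 + (0)²/112 = 0.142857 + 0 = 0.143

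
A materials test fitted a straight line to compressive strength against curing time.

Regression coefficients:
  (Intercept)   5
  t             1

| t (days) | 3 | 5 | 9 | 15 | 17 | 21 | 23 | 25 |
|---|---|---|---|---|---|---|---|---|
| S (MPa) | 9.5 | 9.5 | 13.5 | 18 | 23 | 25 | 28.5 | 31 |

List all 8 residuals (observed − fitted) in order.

t=3: Ŝ = 5 + 3 = 8; e = 9.5 − 8 = 1.5
t=5: Ŝ = 5 + 5 = 10; e = 9.5 − 10 = -0.5
t=9: Ŝ = 5 + 9 = 14; e = 13.5 − 14 = -0.5
t=15: Ŝ = 5 + 15 = 20; e = 18 − 20 = -2
t=17: Ŝ = 5 + 17 = 22; e = 23 − 22 = 1
t=21: Ŝ = 5 + 21 = 26; e = 25 − 26 = -1
t=23: Ŝ = 5 + 23 = 28; e = 28.5 − 28 = 0.5
t=25: Ŝ = 5 + 25 = 30; e = 31 − 30 = 1

1.5, -0.5, -0.5, -2, 1, -1, 0.5, 1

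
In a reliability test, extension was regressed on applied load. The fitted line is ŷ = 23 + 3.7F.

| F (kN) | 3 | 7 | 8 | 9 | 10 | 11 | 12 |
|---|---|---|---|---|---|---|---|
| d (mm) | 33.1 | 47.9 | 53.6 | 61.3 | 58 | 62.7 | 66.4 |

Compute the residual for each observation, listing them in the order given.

F=3: ŷ = 23 + 3.7·3 = 34.1; e = 33.1 − 34.1 = -1
F=7: ŷ = 23 + 3.7·7 = 48.9; e = 47.9 − 48.9 = -1
F=8: ŷ = 23 + 3.7·8 = 52.6; e = 53.6 − 52.6 = 1
F=9: ŷ = 23 + 3.7·9 = 56.3; e = 61.3 − 56.3 = 5
F=10: ŷ = 23 + 3.7·10 = 60; e = 58 − 60 = -2
F=11: ŷ = 23 + 3.7·11 = 63.7; e = 62.7 − 63.7 = -1
F=12: ŷ = 23 + 3.7·12 = 67.4; e = 66.4 − 67.4 = -1

-1, -1, 1, 5, -2, -1, -1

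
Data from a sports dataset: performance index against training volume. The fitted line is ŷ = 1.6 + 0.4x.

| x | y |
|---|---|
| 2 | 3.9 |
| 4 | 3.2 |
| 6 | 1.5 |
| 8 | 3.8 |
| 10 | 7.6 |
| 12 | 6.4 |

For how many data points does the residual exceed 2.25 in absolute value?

1

x=2: ŷ = 1.6 + 0.4·2 = 2.4; e = 3.9 − 2.4 = 1.5
x=4: ŷ = 1.6 + 0.4·4 = 3.2; e = 3.2 − 3.2 = 0
x=6: ŷ = 1.6 + 0.4·6 = 4; e = 1.5 − 4 = -2.5
x=8: ŷ = 1.6 + 0.4·8 = 4.8; e = 3.8 − 4.8 = -1
x=10: ŷ = 1.6 + 0.4·10 = 5.6; e = 7.6 − 5.6 = 2
x=12: ŷ = 1.6 + 0.4·12 = 6.4; e = 6.4 − 6.4 = 0
|e| > 2.25: x=6 (|e|=2.5) → 1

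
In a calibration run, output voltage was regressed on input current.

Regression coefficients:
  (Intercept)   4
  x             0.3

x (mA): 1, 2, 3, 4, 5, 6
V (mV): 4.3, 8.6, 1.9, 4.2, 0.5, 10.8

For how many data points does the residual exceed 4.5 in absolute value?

x=1: V̂ = 4 + 0.3·1 = 4.3; e = 4.3 − 4.3 = 0
x=2: V̂ = 4 + 0.3·2 = 4.6; e = 8.6 − 4.6 = 4
x=3: V̂ = 4 + 0.3·3 = 4.9; e = 1.9 − 4.9 = -3
x=4: V̂ = 4 + 0.3·4 = 5.2; e = 4.2 − 5.2 = -1
x=5: V̂ = 4 + 0.3·5 = 5.5; e = 0.5 − 5.5 = -5
x=6: V̂ = 4 + 0.3·6 = 5.8; e = 10.8 − 5.8 = 5
|e| > 4.5: x=5 (|e|=5), x=6 (|e|=5) → 2

2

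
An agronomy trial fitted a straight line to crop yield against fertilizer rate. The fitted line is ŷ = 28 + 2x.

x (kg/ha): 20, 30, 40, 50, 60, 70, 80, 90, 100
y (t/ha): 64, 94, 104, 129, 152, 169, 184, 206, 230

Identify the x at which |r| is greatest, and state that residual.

x = 30, r = 6

x=20: ŷ = 28 + 2·20 = 68; r = 64 − 68 = -4
x=30: ŷ = 28 + 2·30 = 88; r = 94 − 88 = 6
x=40: ŷ = 28 + 2·40 = 108; r = 104 − 108 = -4
x=50: ŷ = 28 + 2·50 = 128; r = 129 − 128 = 1
x=60: ŷ = 28 + 2·60 = 148; r = 152 − 148 = 4
x=70: ŷ = 28 + 2·70 = 168; r = 169 − 168 = 1
x=80: ŷ = 28 + 2·80 = 188; r = 184 − 188 = -4
x=90: ŷ = 28 + 2·90 = 208; r = 206 − 208 = -2
x=100: ŷ = 28 + 2·100 = 228; r = 230 − 228 = 2
Largest |r| is 6 at x = 30, residual 6.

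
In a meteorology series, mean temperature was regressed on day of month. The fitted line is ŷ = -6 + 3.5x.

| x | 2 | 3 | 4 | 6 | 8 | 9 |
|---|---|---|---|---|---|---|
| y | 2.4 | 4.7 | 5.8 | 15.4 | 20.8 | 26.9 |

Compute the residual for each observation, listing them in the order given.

x=2: ŷ = -6 + 3.5·2 = 1; e = 2.4 − 1 = 1.4
x=3: ŷ = -6 + 3.5·3 = 4.5; e = 4.7 − 4.5 = 0.2
x=4: ŷ = -6 + 3.5·4 = 8; e = 5.8 − 8 = -2.2
x=6: ŷ = -6 + 3.5·6 = 15; e = 15.4 − 15 = 0.4
x=8: ŷ = -6 + 3.5·8 = 22; e = 20.8 − 22 = -1.2
x=9: ŷ = -6 + 3.5·9 = 25.5; e = 26.9 − 25.5 = 1.4

1.4, 0.2, -2.2, 0.4, -1.2, 1.4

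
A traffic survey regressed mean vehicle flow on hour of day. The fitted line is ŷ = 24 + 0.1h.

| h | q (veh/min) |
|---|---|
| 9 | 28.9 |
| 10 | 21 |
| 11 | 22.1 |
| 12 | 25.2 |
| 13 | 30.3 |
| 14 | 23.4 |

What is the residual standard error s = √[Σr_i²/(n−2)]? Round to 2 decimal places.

h=9: ŷ = 24 + 0.1·9 = 24.9; r = 28.9 − 24.9 = 4
h=10: ŷ = 24 + 0.1·10 = 25; r = 21 − 25 = -4
h=11: ŷ = 24 + 0.1·11 = 25.1; r = 22.1 − 25.1 = -3
h=12: ŷ = 24 + 0.1·12 = 25.2; r = 25.2 − 25.2 = 0
h=13: ŷ = 24 + 0.1·13 = 25.3; r = 30.3 − 25.3 = 5
h=14: ŷ = 24 + 0.1·14 = 25.4; r = 23.4 − 25.4 = -2
SSE = 16 + 16 + 9 + 0 + 25 + 4 = 70
s = √(70/4) = √17.5 ≈ 4.18

s = 4.18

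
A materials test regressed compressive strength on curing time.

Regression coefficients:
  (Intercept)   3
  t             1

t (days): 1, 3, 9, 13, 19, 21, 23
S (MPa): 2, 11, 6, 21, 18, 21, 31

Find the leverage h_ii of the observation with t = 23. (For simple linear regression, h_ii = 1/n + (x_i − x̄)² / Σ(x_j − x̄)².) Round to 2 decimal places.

h = 0.37

t̄ = (1 + 3 + 9 + 13 + 19 + 21 + 23)/7 = 12.7143
Σ(t − t̄)² = 137.224 + 94.3673 + 13.7959 + 0.0816327 + 39.5102 + 68.6531 + 105.796 = 459.429
h = 1/7 + (10.2857)²/459.429 = 0.142857 + 0.230277 = 0.37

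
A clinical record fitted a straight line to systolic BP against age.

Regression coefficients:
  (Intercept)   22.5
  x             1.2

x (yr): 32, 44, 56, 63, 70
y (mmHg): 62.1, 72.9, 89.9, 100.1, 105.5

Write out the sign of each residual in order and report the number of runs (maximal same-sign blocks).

x=32: ŷ = 22.5 + 1.2·32 = 60.9; e = 62.1 − 60.9 = 1.2
x=44: ŷ = 22.5 + 1.2·44 = 75.3; e = 72.9 − 75.3 = -2.4
x=56: ŷ = 22.5 + 1.2·56 = 89.7; e = 89.9 − 89.7 = 0.2
x=63: ŷ = 22.5 + 1.2·63 = 98.1; e = 100.1 − 98.1 = 2
x=70: ŷ = 22.5 + 1.2·70 = 106.5; e = 105.5 − 106.5 = -1
Signs: + − + + −
Runs: +×1, −×1, +×2, −×1 → 4

4 runs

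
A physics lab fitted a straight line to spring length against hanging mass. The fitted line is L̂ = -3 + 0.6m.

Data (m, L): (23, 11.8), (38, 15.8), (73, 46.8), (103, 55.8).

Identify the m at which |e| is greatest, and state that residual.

m=23: L̂ = -3 + 0.6·23 = 10.8; e = 11.8 − 10.8 = 1
m=38: L̂ = -3 + 0.6·38 = 19.8; e = 15.8 − 19.8 = -4
m=73: L̂ = -3 + 0.6·73 = 40.8; e = 46.8 − 40.8 = 6
m=103: L̂ = -3 + 0.6·103 = 58.8; e = 55.8 − 58.8 = -3
Largest |e| is 6 at m = 73, residual 6.

m = 73, e = 6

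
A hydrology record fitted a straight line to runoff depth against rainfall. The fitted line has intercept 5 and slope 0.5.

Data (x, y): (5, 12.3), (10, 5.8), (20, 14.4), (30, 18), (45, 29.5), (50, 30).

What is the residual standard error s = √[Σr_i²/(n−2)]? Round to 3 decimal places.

x=5: ŷ = 5 + 0.5·5 = 7.5; r = 12.3 − 7.5 = 4.8
x=10: ŷ = 5 + 0.5·10 = 10; r = 5.8 − 10 = -4.2
x=20: ŷ = 5 + 0.5·20 = 15; r = 14.4 − 15 = -0.6
x=30: ŷ = 5 + 0.5·30 = 20; r = 18 − 20 = -2
x=45: ŷ = 5 + 0.5·45 = 27.5; r = 29.5 − 27.5 = 2
x=50: ŷ = 5 + 0.5·50 = 30; r = 30 − 30 = 0
SSE = 23.04 + 17.64 + 0.36 + 4 + 4 + 0 = 49.04
s = √(49.04/4) = √12.26 ≈ 3.501

s = 3.501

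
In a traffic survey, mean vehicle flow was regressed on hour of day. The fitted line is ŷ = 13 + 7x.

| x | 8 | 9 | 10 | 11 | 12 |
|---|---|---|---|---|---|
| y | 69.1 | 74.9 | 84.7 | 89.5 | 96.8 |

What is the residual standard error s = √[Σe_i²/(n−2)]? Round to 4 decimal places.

s = 1.2111

x=8: ŷ = 13 + 7·8 = 69; e = 69.1 − 69 = 0.1
x=9: ŷ = 13 + 7·9 = 76; e = 74.9 − 76 = -1.1
x=10: ŷ = 13 + 7·10 = 83; e = 84.7 − 83 = 1.7
x=11: ŷ = 13 + 7·11 = 90; e = 89.5 − 90 = -0.5
x=12: ŷ = 13 + 7·12 = 97; e = 96.8 − 97 = -0.2
SSE = 0.01 + 1.21 + 2.89 + 0.25 + 0.04 = 4.4
s = √(4.4/3) = √1.46667 ≈ 1.2111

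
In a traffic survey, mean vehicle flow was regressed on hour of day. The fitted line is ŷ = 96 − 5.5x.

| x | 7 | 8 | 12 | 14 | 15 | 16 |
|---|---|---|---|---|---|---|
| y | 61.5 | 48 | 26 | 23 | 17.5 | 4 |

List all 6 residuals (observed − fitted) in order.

4, -4, -4, 4, 4, -4

x=7: ŷ = 96 − 5.5·7 = 57.5; r = 61.5 − 57.5 = 4
x=8: ŷ = 96 − 5.5·8 = 52; r = 48 − 52 = -4
x=12: ŷ = 96 − 5.5·12 = 30; r = 26 − 30 = -4
x=14: ŷ = 96 − 5.5·14 = 19; r = 23 − 19 = 4
x=15: ŷ = 96 − 5.5·15 = 13.5; r = 17.5 − 13.5 = 4
x=16: ŷ = 96 − 5.5·16 = 8; r = 4 − 8 = -4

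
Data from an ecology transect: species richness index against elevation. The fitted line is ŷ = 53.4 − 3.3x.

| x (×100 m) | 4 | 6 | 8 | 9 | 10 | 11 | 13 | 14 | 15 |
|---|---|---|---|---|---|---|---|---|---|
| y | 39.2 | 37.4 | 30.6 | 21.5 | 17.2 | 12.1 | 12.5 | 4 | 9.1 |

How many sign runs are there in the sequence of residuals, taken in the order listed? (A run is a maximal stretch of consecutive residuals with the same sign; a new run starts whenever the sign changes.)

6 runs

x=4: ŷ = 53.4 − 3.3·4 = 40.2; r = 39.2 − 40.2 = -1
x=6: ŷ = 53.4 − 3.3·6 = 33.6; r = 37.4 − 33.6 = 3.8
x=8: ŷ = 53.4 − 3.3·8 = 27; r = 30.6 − 27 = 3.6
x=9: ŷ = 53.4 − 3.3·9 = 23.7; r = 21.5 − 23.7 = -2.2
x=10: ŷ = 53.4 − 3.3·10 = 20.4; r = 17.2 − 20.4 = -3.2
x=11: ŷ = 53.4 − 3.3·11 = 17.1; r = 12.1 − 17.1 = -5
x=13: ŷ = 53.4 − 3.3·13 = 10.5; r = 12.5 − 10.5 = 2
x=14: ŷ = 53.4 − 3.3·14 = 7.2; r = 4 − 7.2 = -3.2
x=15: ŷ = 53.4 − 3.3·15 = 3.9; r = 9.1 − 3.9 = 5.2
Signs: − + + − − − + − +
Runs: −×1, +×2, −×3, +×1, −×1, +×1 → 6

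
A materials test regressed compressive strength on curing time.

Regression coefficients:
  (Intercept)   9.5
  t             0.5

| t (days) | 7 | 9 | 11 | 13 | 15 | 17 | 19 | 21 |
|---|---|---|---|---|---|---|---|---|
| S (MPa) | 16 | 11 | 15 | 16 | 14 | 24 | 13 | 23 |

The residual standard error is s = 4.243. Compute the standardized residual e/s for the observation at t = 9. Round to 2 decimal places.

Ŝ = 9.5 + 0.5·9 = 14
e = 11 − 14 = -3
e/s = -3 / 4.243 = -0.71

-0.71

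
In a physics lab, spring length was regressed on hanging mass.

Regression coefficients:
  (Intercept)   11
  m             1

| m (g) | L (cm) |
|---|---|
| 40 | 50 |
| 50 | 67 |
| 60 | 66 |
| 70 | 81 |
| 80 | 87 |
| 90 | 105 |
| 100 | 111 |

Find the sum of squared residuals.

m=40: L̂ = 11 + 40 = 51; r = 50 − 51 = -1
m=50: L̂ = 11 + 50 = 61; r = 67 − 61 = 6
m=60: L̂ = 11 + 60 = 71; r = 66 − 71 = -5
m=70: L̂ = 11 + 70 = 81; r = 81 − 81 = 0
m=80: L̂ = 11 + 80 = 91; r = 87 − 91 = -4
m=90: L̂ = 11 + 90 = 101; r = 105 − 101 = 4
m=100: L̂ = 11 + 100 = 111; r = 111 − 111 = 0
SSE = 1 + 36 + 25 + 0 + 16 + 16 + 0 = 94

SSE = 94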